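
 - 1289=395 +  - 1684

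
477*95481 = 45544437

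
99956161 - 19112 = 99937049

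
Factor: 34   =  2^1*17^1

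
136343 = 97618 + 38725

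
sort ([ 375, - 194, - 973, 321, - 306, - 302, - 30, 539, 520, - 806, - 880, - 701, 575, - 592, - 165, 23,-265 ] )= [ - 973, - 880,-806, - 701, - 592, - 306, - 302, - 265, - 194, - 165, - 30, 23,321, 375, 520,  539, 575]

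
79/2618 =79/2618= 0.03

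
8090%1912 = 442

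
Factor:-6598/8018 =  - 19^(-1 )*211^(-1)*3299^1=-3299/4009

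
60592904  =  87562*692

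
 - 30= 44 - 74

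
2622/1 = 2622 = 2622.00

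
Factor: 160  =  2^5*5^1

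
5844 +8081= 13925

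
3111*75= 233325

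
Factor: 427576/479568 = 2^( - 1 )*3^ ( - 1) *19^1*29^1 * 103^( - 1 ) = 551/618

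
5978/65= 91+63/65 = 91.97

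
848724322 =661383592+187340730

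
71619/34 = 2106 + 15/34 = 2106.44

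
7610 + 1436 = 9046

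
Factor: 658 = 2^1*7^1*47^1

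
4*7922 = 31688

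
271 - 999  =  -728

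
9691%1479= 817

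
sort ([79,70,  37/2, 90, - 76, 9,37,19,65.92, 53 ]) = [ - 76, 9,37/2,19, 37,53,65.92,70,79 , 90]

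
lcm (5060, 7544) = 414920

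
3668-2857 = 811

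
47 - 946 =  - 899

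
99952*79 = 7896208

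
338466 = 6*56411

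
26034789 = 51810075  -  25775286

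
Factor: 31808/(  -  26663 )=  - 2^6*13^( - 1 )*71^1  *293^(  -  1 ) = - 4544/3809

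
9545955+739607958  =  749153913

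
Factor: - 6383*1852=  - 2^2*13^1*463^1 * 491^1 = -  11821316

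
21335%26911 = 21335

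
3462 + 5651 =9113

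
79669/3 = 26556  +  1/3 = 26556.33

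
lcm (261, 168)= 14616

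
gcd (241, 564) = 1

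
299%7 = 5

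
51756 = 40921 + 10835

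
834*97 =80898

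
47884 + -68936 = - 21052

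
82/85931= 82/85931  =  0.00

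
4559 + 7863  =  12422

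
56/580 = 14/145 = 0.10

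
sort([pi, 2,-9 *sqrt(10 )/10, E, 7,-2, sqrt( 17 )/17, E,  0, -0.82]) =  [ - 9*sqrt(10 ) /10,  -  2, - 0.82,  0, sqrt( 17 )/17, 2, E, E,  pi, 7]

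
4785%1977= 831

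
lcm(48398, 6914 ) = 48398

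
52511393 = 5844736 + 46666657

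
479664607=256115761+223548846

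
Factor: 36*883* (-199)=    - 6325812 = -2^2*3^2*199^1*883^1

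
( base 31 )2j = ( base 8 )121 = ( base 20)41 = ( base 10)81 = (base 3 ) 10000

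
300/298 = 150/149 = 1.01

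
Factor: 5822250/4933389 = 2^1*5^3*7^1*821^( - 1)* 1109^1*2003^( - 1 ) = 1940750/1644463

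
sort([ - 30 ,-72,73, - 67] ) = [ - 72,-67,-30,73]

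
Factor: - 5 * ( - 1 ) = 5^1 = 5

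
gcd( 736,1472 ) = 736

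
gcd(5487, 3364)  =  1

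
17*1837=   31229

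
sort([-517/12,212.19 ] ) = [  -  517/12 , 212.19 ]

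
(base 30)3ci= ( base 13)152a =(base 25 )4n3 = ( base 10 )3078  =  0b110000000110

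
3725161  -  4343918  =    -  618757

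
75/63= 1  +  4/21= 1.19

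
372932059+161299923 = 534231982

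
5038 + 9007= 14045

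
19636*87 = 1708332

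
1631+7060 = 8691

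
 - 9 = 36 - 45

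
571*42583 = 24314893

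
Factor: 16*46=2^5*23^1= 736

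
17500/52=4375/13= 336.54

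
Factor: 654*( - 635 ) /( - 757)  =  415290/757 = 2^1*3^1*5^1*109^1 * 127^1 * 757^( - 1) 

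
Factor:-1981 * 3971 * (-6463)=7^1* 11^1 *19^2*23^1*281^1*283^1=50841519113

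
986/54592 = 493/27296 = 0.02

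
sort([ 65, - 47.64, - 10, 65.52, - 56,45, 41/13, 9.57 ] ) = [-56, - 47.64, - 10, 41/13, 9.57 , 45,  65,65.52]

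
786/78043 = 786/78043 =0.01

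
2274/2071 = 1 + 203/2071 = 1.10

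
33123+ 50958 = 84081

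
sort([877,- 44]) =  [ -44, 877 ] 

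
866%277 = 35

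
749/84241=749/84241 = 0.01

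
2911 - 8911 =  - 6000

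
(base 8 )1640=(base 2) 1110100000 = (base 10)928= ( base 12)654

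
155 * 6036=935580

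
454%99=58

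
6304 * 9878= 62270912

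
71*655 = 46505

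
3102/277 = 3102/277 = 11.20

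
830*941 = 781030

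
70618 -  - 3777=74395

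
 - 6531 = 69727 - 76258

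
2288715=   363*6305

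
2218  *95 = 210710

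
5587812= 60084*93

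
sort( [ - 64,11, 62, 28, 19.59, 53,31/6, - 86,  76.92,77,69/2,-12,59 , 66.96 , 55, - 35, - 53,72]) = [ - 86, - 64, - 53, -35, - 12,31/6,11,19.59,28,69/2,53,  55,  59, 62,66.96,72,  76.92,77]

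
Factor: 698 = 2^1*349^1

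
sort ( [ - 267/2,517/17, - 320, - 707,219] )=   [ - 707,  -  320, - 267/2,517/17, 219 ] 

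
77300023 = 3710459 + 73589564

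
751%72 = 31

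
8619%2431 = 1326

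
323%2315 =323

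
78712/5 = 15742 + 2/5 = 15742.40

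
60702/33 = 1839 + 5/11 = 1839.45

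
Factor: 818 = 2^1 * 409^1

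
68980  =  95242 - 26262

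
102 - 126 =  - 24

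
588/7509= 196/2503  =  0.08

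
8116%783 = 286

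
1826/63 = 1826/63 = 28.98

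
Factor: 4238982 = 2^1  *3^2 * 11^1 *79^1*271^1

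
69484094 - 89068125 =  - 19584031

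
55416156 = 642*86318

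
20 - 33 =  - 13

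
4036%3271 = 765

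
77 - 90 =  - 13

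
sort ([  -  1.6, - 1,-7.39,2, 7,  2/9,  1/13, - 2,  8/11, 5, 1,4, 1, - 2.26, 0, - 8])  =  [ - 8 ,- 7.39, - 2.26,-2, - 1.6, - 1,0, 1/13 , 2/9,8/11, 1, 1,2,  4, 5, 7 ]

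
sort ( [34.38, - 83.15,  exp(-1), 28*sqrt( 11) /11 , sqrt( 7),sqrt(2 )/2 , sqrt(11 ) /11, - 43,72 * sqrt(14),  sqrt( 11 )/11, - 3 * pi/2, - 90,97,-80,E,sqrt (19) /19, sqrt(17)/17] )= [ - 90,  -  83.15 ,  -  80, - 43,-3*pi/2, sqrt(19) /19, sqrt( 17)/17 , sqrt( 11)/11,  sqrt (11 ) /11,exp ( - 1 ),  sqrt ( 2)/2 , sqrt( 7 ), E, 28*sqrt( 11)/11,  34.38,97, 72*sqrt (14) ]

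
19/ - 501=  -  19/501 = - 0.04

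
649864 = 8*81233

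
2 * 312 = 624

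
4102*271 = 1111642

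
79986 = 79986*1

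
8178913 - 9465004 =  - 1286091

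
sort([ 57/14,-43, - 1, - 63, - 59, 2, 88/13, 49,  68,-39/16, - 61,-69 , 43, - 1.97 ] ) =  [ - 69, - 63, - 61, - 59, - 43, - 39/16, - 1.97, - 1,  2, 57/14, 88/13,43, 49,68 ] 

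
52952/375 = 52952/375=141.21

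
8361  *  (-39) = -326079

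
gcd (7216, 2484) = 4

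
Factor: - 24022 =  - 2^1  *  12011^1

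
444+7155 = 7599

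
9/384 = 3/128 = 0.02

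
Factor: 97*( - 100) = - 2^2*5^2*97^1= - 9700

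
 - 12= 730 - 742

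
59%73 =59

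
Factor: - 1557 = - 3^2 * 173^1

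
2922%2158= 764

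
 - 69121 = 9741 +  - 78862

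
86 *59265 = 5096790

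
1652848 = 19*86992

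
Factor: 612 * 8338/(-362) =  - 2551428/181 = - 2^2*3^2*11^1*17^1*181^( - 1)*379^1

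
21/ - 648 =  -1 + 209/216  =  -0.03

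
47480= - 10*(-4748)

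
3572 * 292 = 1043024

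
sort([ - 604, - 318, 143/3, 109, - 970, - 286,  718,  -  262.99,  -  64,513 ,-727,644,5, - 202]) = [  -  970, - 727, - 604, - 318, - 286 , - 262.99,- 202,-64,  5,  143/3,109, 513,  644,718] 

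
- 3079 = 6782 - 9861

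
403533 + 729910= 1133443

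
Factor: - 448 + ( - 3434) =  - 3882=- 2^1*3^1*647^1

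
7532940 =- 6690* (-1126)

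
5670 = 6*945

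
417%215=202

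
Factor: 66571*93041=13^1*17^1*421^1 * 66571^1 = 6193832411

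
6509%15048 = 6509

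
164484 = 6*27414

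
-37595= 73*( - 515)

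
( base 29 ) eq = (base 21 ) kc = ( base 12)300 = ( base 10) 432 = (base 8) 660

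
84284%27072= 3068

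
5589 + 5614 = 11203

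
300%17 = 11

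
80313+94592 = 174905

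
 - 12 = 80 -92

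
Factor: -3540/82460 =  -177/4123 = - 3^1*7^( - 1 )*19^( - 1 )*31^(-1 )*59^1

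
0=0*9149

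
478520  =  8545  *56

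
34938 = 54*647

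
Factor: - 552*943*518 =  - 269637648 =- 2^4*3^1*7^1*23^2 *37^1 * 41^1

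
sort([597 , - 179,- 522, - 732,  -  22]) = [ - 732,-522, - 179, - 22,597 ] 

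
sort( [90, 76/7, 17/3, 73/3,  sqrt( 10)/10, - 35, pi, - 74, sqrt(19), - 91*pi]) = [ - 91 * pi, - 74, - 35, sqrt( 10) /10, pi, sqrt (19),17/3,76/7, 73/3, 90]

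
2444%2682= 2444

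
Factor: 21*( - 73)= - 3^1 * 7^1 *73^1 = -1533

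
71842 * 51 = 3663942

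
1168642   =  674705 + 493937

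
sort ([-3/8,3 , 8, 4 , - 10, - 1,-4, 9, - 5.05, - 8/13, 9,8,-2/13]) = [-10, - 5.05, - 4,- 1, - 8/13, -3/8,  -  2/13,3, 4, 8,8,9, 9 ]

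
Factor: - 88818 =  - 2^1*3^1*113^1*131^1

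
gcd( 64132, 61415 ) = 1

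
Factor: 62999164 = 2^2  *  419^1*37589^1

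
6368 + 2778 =9146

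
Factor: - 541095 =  - 3^1 * 5^1*36073^1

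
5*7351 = 36755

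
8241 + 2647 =10888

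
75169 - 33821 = 41348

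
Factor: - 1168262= - 2^1 * 23^1*109^1 * 233^1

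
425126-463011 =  - 37885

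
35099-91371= -56272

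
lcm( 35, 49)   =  245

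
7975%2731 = 2513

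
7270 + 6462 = 13732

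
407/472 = 407/472 = 0.86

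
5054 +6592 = 11646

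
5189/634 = 8 + 117/634 =8.18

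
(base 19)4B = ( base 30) 2r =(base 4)1113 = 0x57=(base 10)87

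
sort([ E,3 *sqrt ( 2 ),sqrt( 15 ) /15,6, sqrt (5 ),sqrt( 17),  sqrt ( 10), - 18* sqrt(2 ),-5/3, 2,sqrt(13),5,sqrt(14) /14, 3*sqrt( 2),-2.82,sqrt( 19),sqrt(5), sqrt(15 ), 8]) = [ - 18*sqrt(2),- 2.82, - 5/3,sqrt ( 15)/15,sqrt(14) /14, 2,sqrt(5), sqrt( 5),E,sqrt(10),sqrt( 13 ),sqrt(15), sqrt ( 17),3*sqrt( 2 ),3*sqrt( 2),sqrt(19),5,6,8]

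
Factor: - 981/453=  - 3^1* 109^1 * 151^( - 1 ) = - 327/151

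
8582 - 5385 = 3197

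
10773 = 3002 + 7771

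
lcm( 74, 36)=1332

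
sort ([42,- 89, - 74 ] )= [  -  89,- 74, 42 ]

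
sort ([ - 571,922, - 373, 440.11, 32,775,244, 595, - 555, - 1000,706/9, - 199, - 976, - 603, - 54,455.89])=[ - 1000  , -976, - 603, - 571, - 555, - 373, - 199,-54, 32,706/9,244,440.11 , 455.89, 595 , 775,922]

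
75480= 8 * 9435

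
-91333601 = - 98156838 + 6823237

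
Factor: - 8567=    -13^1*659^1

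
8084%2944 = 2196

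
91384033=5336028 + 86048005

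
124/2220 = 31/555 = 0.06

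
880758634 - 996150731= - 115392097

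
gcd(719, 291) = 1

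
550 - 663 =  - 113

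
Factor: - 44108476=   -2^2*11027119^1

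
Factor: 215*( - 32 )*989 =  - 6804320 = - 2^5*5^1*23^1*43^2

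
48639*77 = 3745203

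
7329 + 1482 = 8811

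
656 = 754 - 98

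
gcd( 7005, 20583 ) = 3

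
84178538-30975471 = 53203067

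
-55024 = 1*( - 55024 )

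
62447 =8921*7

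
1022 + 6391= 7413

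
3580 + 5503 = 9083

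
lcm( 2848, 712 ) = 2848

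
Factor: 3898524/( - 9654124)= - 3^1 * 7^1*46411^1*2413531^( - 1) = - 974631/2413531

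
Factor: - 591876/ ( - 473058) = 802/641 = 2^1*401^1*641^( - 1 )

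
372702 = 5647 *66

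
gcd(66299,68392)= 1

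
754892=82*9206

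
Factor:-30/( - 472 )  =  15/236 =2^( - 2)*3^1* 5^1*59^( - 1 )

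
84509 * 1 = 84509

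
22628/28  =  808 + 1/7 = 808.14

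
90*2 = 180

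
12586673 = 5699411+6887262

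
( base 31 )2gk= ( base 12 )14B2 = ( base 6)15142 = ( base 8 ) 4606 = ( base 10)2438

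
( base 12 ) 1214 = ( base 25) 367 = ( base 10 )2032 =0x7F0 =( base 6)13224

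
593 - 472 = 121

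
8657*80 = 692560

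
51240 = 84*610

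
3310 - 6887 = -3577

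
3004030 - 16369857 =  - 13365827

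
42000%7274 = 5630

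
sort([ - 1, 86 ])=[ - 1,86]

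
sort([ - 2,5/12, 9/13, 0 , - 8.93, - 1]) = [  -  8.93,- 2, - 1 , 0,5/12, 9/13 ]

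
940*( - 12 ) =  - 11280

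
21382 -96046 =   -  74664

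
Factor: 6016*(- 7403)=  -  44536448 =- 2^7*11^1*47^1*673^1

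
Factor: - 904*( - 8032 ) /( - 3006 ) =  - 3630464/1503=- 2^7*3^ ( - 2)*113^1*167^( - 1)*251^1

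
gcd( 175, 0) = 175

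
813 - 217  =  596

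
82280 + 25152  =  107432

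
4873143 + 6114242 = 10987385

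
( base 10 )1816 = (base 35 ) 1GV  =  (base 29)24i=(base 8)3430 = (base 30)20G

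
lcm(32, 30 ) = 480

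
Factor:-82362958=  -  2^1*29^1 *269^1*5279^1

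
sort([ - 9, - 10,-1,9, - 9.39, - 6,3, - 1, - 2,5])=[ - 10, - 9.39,  -  9, - 6,  -  2, - 1, - 1, 3, 5, 9 ]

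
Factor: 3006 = 2^1*3^2*167^1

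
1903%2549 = 1903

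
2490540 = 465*5356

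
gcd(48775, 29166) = 1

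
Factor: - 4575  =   - 3^1*5^2*61^1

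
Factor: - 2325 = -3^1 * 5^2*31^1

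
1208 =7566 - 6358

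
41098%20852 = 20246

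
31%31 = 0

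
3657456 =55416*66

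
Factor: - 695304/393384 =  - 3^3*29^1 * 443^( - 1 ) = - 783/443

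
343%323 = 20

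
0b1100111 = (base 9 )124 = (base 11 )94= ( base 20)53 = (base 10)103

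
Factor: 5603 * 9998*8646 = 2^2*3^1*11^1*13^1*131^1* 431^1*4999^1 = 484338492924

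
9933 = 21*473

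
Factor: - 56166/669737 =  -66/787 = - 2^1*3^1*11^1*787^( - 1)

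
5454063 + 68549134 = 74003197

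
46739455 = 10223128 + 36516327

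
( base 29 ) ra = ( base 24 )191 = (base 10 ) 793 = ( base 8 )1431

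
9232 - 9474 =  - 242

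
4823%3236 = 1587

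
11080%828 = 316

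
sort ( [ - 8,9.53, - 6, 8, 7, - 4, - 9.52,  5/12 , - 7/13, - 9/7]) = [-9.52,-8, - 6, -4, - 9/7 , - 7/13, 5/12, 7, 8,  9.53]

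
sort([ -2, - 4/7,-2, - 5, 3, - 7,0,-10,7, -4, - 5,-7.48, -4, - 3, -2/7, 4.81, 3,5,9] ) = [ - 10, - 7.48,-7,  -  5, -5, - 4, - 4, - 3, -2, - 2,-4/7, - 2/7, 0, 3,3,  4.81, 5, 7, 9 ] 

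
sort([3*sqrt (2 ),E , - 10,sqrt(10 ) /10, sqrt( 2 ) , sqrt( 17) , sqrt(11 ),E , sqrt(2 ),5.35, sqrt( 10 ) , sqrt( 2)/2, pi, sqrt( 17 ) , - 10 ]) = [-10 , - 10 , sqrt( 10 )/10,sqrt( 2)/2,  sqrt ( 2),sqrt( 2), E, E, pi, sqrt( 10 ) , sqrt(11 ), sqrt (17 ), sqrt( 17 ) , 3*sqrt(2),5.35]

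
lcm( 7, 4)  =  28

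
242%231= 11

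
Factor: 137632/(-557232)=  - 2^1*3^( - 1 ) *11^1*13^ ( - 1) *17^1*19^(-1) * 23^1*47^( - 1 )= - 8602/34827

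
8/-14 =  - 1 + 3/7 = - 0.57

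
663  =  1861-1198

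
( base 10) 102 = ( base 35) 2w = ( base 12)86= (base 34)30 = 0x66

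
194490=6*32415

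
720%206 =102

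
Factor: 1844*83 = 2^2 *83^1*461^1 = 153052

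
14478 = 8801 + 5677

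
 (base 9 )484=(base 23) h9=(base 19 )121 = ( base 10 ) 400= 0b110010000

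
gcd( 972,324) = 324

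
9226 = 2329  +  6897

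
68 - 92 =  - 24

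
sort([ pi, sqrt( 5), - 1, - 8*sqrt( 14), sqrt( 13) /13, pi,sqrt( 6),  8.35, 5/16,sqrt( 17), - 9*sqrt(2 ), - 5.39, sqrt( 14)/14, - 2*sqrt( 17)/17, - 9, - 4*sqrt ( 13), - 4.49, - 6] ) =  [ - 8*sqrt (14) , - 4*sqrt( 13), - 9*sqrt(2), - 9, - 6,-5.39, - 4.49, - 1, -2*sqrt( 17)/17,sqrt(14) /14,  sqrt( 13)/13,5/16 , sqrt( 5 ),sqrt( 6 ), pi,pi, sqrt( 17), 8.35]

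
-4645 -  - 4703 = 58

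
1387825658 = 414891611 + 972934047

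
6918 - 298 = 6620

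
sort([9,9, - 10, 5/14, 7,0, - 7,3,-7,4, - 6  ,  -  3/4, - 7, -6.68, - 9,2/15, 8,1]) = [ - 10, - 9, -7,  -  7,-7,- 6.68, - 6, - 3/4,0,2/15,5/14, 1, 3,4, 7,8, 9, 9]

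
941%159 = 146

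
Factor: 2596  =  2^2*11^1*59^1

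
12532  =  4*3133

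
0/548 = 0 = 0.00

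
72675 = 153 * 475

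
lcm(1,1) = 1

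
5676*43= 244068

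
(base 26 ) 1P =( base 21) 29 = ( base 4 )303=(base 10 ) 51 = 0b110011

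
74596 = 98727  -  24131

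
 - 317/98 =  - 317/98  =  -3.23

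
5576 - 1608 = 3968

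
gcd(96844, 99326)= 2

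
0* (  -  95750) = 0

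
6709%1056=373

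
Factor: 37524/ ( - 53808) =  - 2^ ( - 2)*19^(  -  1 ) * 53^1 = - 53/76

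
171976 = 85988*2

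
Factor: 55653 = 3^1*13^1*1427^1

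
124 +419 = 543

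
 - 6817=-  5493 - 1324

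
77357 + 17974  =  95331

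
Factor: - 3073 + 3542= 7^1*67^1 =469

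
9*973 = 8757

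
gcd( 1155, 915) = 15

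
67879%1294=591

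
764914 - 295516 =469398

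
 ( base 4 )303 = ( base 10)51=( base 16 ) 33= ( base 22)27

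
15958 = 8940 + 7018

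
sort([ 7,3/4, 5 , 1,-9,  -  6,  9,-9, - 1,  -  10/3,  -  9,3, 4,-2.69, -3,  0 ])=[ - 9,  -  9, - 9 , - 6,-10/3,  -  3,- 2.69,  -  1, 0,3/4,1, 3,4,  5  ,  7 , 9 ]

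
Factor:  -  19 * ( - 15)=285 = 3^1*5^1*19^1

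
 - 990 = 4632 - 5622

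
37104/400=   2319/25 = 92.76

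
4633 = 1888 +2745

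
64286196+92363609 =156649805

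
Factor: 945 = 3^3*5^1*7^1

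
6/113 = 6/113 = 0.05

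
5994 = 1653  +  4341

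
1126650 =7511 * 150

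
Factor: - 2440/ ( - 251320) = 1/103   =  103^( - 1 )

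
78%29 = 20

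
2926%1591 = 1335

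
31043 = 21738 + 9305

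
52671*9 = 474039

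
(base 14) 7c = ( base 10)110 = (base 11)a0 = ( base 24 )4E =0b1101110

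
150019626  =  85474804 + 64544822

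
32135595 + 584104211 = 616239806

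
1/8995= 1/8995 = 0.00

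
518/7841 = 518/7841= 0.07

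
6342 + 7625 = 13967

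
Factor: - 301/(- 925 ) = 5^( - 2) * 7^1*37^(-1) * 43^1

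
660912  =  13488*49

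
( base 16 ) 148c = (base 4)1102030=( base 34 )4io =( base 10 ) 5260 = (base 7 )21223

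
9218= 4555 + 4663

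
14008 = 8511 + 5497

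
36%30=6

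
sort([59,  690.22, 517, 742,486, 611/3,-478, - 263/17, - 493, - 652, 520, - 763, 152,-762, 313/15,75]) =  [ - 763, - 762, - 652, - 493,  -  478, - 263/17, 313/15 , 59,75, 152, 611/3 , 486, 517,520,690.22 , 742 ]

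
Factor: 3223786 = 2^1 * 419^1*3847^1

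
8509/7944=8509/7944 = 1.07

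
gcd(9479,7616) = 1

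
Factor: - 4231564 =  - 2^2*29^1*36479^1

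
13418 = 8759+4659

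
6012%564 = 372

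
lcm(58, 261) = 522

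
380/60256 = 95/15064 = 0.01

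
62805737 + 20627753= 83433490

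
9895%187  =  171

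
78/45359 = 78/45359  =  0.00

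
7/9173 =7/9173=0.00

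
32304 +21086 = 53390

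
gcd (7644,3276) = 1092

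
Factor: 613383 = 3^1* 204461^1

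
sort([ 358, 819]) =[358, 819] 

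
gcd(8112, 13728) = 624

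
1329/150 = 8 + 43/50  =  8.86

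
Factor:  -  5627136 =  - 2^8 * 3^1*17^1 * 431^1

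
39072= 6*6512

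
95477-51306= 44171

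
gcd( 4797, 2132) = 533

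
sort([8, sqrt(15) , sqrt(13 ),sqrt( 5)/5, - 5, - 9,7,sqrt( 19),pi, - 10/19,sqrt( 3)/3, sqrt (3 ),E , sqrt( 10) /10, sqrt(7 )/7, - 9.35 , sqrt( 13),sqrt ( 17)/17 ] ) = [ - 9.35, - 9, - 5,-10/19,  sqrt(17) /17 , sqrt(10)/10,sqrt( 7)/7, sqrt( 5 )/5,sqrt ( 3 )/3, sqrt( 3),E,pi, sqrt( 13),sqrt( 13 ), sqrt( 15), sqrt( 19), 7,8 ] 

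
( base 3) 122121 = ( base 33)ed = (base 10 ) 475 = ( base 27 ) hg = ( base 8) 733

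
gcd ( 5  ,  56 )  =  1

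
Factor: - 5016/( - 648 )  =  3^( - 3 )*11^1 * 19^1 = 209/27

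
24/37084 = 6/9271  =  0.00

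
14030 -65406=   -  51376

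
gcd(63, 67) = 1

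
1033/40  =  25 + 33/40 = 25.82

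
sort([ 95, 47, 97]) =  [47,95 , 97 ]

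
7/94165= 7/94165= 0.00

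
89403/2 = 44701 + 1/2 = 44701.50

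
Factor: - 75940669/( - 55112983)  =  7^1*31^1*61^1*89^(-1) *5737^1*619247^( - 1) 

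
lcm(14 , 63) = 126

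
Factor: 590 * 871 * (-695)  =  -2^1*5^2* 13^1 *59^1*67^1*139^1 = - 357153550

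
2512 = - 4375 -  - 6887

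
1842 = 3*614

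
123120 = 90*1368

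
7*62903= 440321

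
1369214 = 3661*374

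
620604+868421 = 1489025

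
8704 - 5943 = 2761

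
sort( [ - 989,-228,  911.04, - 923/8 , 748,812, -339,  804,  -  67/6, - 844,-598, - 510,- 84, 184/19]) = [-989, - 844, - 598, - 510,-339, -228, - 923/8 , -84,  -  67/6,184/19,748, 804,812,911.04]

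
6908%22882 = 6908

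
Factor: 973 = 7^1*139^1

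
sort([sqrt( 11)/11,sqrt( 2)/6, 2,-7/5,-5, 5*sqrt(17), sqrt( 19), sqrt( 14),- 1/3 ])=[- 5,-7/5, - 1/3,sqrt( 2)/6,sqrt (11) /11,2,  sqrt( 14),sqrt(19),  5*sqrt( 17) ] 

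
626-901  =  - 275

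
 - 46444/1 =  - 46444 = -46444.00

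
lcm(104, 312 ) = 312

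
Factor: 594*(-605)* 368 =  - 132248160 = - 2^5 * 3^3 * 5^1*11^3 *23^1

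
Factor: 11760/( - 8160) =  - 2^( - 1) * 7^2*17^( - 1) = - 49/34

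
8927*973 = 8685971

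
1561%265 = 236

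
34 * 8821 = 299914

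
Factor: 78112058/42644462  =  7^(-1)*149^1*262121^1*3046033^(-1) = 39056029/21322231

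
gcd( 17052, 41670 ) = 6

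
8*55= 440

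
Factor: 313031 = 313031^1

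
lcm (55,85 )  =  935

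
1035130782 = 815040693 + 220090089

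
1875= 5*375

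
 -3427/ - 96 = 3427/96 = 35.70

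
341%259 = 82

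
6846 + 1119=7965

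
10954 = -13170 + 24124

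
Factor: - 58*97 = -5626 = - 2^1* 29^1*97^1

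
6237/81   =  77 = 77.00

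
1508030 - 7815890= -6307860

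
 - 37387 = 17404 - 54791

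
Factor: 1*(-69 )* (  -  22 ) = 2^1*3^1*11^1*23^1 =1518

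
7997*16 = 127952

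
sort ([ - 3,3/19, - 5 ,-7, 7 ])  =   [ - 7, - 5, - 3 , 3/19, 7]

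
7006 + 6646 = 13652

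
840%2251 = 840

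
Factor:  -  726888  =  -2^3*3^1*31^1*977^1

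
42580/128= 332 + 21/32 = 332.66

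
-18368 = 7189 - 25557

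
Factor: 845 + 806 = 13^1*127^1 = 1651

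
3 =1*3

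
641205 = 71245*9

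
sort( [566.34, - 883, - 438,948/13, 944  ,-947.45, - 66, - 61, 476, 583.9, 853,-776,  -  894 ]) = [ - 947.45, - 894,  -  883, - 776,- 438, - 66, - 61,948/13, 476 , 566.34, 583.9, 853, 944] 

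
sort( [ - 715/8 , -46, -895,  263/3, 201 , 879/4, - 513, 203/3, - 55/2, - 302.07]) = [  -  895 ,-513, - 302.07, - 715/8, - 46,-55/2, 203/3, 263/3,201 , 879/4]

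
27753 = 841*33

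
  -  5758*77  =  -443366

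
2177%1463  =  714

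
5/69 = 5/69= 0.07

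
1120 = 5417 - 4297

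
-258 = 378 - 636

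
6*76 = 456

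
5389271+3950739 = 9340010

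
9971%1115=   1051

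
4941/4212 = 1 + 9/52 =1.17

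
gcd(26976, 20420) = 4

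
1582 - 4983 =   -  3401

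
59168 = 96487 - 37319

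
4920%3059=1861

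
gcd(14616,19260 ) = 36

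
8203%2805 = 2593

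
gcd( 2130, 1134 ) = 6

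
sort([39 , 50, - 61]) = [ - 61, 39, 50]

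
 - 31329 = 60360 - 91689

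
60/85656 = 5/7138= 0.00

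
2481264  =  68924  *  36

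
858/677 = 1+181/677 =1.27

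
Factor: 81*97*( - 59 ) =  - 3^4*59^1*97^1 = - 463563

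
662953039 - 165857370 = 497095669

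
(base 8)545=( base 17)140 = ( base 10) 357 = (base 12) 259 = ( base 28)cl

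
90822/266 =341 + 58/133=   341.44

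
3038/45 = 67 + 23/45 = 67.51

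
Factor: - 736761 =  -3^1*245587^1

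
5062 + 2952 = 8014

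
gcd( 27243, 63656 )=1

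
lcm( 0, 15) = 0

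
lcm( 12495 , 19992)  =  99960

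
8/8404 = 2/2101   =  0.00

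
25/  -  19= - 25/19= -  1.32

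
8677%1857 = 1249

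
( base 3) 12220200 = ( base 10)4311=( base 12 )25b3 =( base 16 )10D7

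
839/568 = 1 + 271/568 = 1.48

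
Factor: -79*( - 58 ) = 4582 = 2^1*29^1*79^1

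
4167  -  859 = 3308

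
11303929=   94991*119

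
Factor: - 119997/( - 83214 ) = 2^( - 1 )*3^ ( -1) * 23^( - 1 ) * 199^1 = 199/138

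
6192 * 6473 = 40080816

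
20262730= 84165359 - 63902629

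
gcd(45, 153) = 9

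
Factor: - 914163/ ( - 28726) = 2^ ( - 1 )*3^1*53^(  -  1)*271^( - 1 )*461^1 * 661^1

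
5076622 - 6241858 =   -  1165236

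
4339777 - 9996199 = -5656422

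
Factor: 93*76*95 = 671460 = 2^2*3^1 * 5^1*19^2*31^1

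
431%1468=431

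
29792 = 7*4256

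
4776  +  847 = 5623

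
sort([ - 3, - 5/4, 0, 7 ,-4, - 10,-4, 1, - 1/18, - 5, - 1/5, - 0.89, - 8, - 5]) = [ - 10, - 8, - 5, - 5, - 4, - 4,-3, - 5/4, - 0.89,-1/5, - 1/18, 0, 1, 7 ]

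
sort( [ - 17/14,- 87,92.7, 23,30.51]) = [ - 87,-17/14,23, 30.51,92.7]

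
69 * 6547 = 451743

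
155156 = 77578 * 2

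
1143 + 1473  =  2616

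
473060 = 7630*62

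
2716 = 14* 194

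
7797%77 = 20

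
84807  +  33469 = 118276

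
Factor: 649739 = 649739^1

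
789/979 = 789/979 = 0.81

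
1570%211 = 93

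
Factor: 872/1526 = 4/7 = 2^2*7^( - 1)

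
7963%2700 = 2563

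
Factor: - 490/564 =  - 2^( - 1)*3^( - 1 )*5^1 *7^2*47^( - 1 ) = - 245/282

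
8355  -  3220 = 5135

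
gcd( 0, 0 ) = 0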